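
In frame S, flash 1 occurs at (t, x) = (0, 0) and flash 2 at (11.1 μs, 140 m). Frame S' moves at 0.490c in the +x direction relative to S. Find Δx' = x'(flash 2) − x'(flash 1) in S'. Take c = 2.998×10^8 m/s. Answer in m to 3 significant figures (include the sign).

Δx' ≈ -1710 m

γ = 1/√(1 − 0.490²) = 1.1472
Δx' = γ(Δx − vΔt) = 1.1472 × (140 m − 0.490×(2.998×10^8 m/s)×11.1×10^-6 s)
= 1.1472 × (-1490.6 m) = -1710 m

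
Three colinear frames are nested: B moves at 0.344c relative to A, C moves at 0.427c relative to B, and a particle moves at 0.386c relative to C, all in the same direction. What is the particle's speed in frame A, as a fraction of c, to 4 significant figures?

u ≈ 0.8402c

Compose boost 2: (0.427 + 0.344)/(1 + 0.427×0.344) = 0.7710/1.14689 = 0.672254
Compose boost 3: (0.386 + 0.672254)/(1 + 0.386×0.672254) = 1.05825/1.25949 = 0.8402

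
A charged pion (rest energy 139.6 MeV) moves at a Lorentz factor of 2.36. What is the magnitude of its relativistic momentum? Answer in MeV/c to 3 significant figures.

β = √(1 − 1/γ²) = √(1 − 1/2.36²) = 0.90579
p = γβm₀c = 2.36 × 0.90579 × 139.6 MeV/c = 298 MeV/c

p ≈ 298 MeV/c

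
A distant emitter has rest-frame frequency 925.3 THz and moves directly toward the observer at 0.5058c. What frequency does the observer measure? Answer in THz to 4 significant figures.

Relativistic Doppler: f_obs = f_src √((1+β)/(1−β))
= 925.3 × √(1.50580/0.494200) = 925.3 × 1.74555 = 1615 THz

f_obs ≈ 1615 THz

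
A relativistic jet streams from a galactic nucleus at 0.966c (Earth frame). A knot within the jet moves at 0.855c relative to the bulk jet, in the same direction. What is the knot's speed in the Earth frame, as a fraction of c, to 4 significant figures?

u ≈ 0.9973c

Relativistic velocity addition: u = (u' + v)/(1 + u'v/c²)
= (0.855 + 0.966)/(1 + 0.855×0.966) = 1.821/1.82593 = 0.9973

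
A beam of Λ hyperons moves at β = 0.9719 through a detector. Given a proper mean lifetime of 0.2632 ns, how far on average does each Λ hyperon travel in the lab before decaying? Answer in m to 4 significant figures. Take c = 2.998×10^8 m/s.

γ = 1/√(1 − 0.9719²) = 4.24819
Dilated lifetime: Δt = γτ₀ = 4.24819 × 0.2632 ns = 1.11812 ns
d = vΔt = 0.9719c × 1.11812 ns = 2.91376×10^8 m/s × 1.11812×10^-9 s = 0.3258 m

d ≈ 0.3258 m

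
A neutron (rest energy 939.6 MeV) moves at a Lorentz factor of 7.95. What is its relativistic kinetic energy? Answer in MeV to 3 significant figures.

K ≈ 6530 MeV

γ = 7.95 (given)
K = (γ − 1)m₀c² = (7.95 − 1) × 939.6 MeV = 6.9500 × 939.6 MeV = 6530 MeV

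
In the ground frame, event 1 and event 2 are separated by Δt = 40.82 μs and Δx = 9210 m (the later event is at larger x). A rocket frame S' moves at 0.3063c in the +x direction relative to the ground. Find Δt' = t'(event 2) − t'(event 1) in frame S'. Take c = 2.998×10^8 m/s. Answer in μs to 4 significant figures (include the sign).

γ = 1/√(1 − 0.3063²) = 1.05049
Δt' = γ(Δt − vΔx/c²) = 1.05049 × (40.82 μs − 0.3063×9210 m / (2.998×10^8 m/s))
= 1.05049 × (31.4103 μs) = 33.00 μs

Δt' ≈ 33.00 μs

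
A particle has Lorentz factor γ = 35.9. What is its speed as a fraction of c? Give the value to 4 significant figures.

β ≈ 0.9996

β = √(1 − 1/γ²) = √(1 − 1/35.9²) = √(0.999224) = 0.9996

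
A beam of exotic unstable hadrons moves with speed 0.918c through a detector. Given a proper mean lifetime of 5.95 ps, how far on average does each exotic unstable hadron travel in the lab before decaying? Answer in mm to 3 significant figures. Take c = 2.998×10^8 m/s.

d ≈ 4.13 mm

γ = 1/√(1 − 0.918²) = 2.5216
Dilated lifetime: Δt = γτ₀ = 2.5216 × 5.95 ps = 15.003 ps
d = vΔt = 0.918c × 15.003 ps = 2.7522×10^8 m/s × 1.5003×10^-11 s = 4.13 mm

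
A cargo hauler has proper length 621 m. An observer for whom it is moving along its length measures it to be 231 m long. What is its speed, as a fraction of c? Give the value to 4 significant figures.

β ≈ 0.9282

γ = L₀/L = 621/231 = 2.68831
β = √(1 − 1/γ²) = 0.9282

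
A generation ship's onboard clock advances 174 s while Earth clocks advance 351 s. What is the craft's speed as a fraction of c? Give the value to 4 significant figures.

β ≈ 0.8685

γ = Δt/τ₀ = 351/174 = 2.01724
β = √(1 − 1/γ²) = √(1 − 1/2.01724²) = 0.8685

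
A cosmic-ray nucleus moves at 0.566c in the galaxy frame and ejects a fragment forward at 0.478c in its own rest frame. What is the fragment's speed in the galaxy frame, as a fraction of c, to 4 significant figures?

Compose boost 2: (0.478 + 0.566)/(1 + 0.478×0.566) = 1.044/1.27055 = 0.8217

u ≈ 0.8217c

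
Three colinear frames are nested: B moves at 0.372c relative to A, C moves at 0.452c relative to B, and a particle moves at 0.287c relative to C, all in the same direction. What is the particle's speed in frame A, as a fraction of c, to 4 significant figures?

u ≈ 0.8253c

Compose boost 2: (0.452 + 0.372)/(1 + 0.452×0.372) = 0.8240/1.16814 = 0.705392
Compose boost 3: (0.287 + 0.705392)/(1 + 0.287×0.705392) = 0.992392/1.20245 = 0.8253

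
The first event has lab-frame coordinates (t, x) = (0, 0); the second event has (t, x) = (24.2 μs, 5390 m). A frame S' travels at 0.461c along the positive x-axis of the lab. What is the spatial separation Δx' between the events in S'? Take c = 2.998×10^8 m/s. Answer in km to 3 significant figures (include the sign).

γ = 1/√(1 − 0.461²) = 1.1269
Δx' = γ(Δx − vΔt) = 1.1269 × (5390 m − 0.461×(2.998×10^8 m/s)×24.2×10^-6 s)
= 1.1269 × (2045.4 m) = 2.30 km

Δx' ≈ 2.30 km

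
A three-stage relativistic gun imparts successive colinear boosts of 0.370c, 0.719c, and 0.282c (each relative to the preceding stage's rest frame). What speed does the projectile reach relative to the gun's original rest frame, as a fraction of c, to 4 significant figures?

Compose boost 2: (0.719 + 0.370)/(1 + 0.719×0.370) = 1.089/1.26603 = 0.860169
Compose boost 3: (0.282 + 0.860169)/(1 + 0.282×0.860169) = 1.14217/1.24257 = 0.9192

u ≈ 0.9192c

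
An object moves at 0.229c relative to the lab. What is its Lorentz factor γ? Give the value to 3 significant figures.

γ = 1/√(1 − β²) = 1/√(1 − 0.229²) = 1/√(0.94756) = 1.03

γ ≈ 1.03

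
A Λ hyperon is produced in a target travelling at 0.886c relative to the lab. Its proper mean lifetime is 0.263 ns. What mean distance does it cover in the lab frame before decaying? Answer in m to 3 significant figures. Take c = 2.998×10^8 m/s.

γ = 1/√(1 − 0.886²) = 2.1566
Dilated lifetime: Δt = γτ₀ = 2.1566 × 0.263 ns = 0.56720 ns
d = vΔt = 0.886c × 0.56720 ns = 2.6562×10^8 m/s × 5.6720×10^-10 s = 0.151 m

d ≈ 0.151 m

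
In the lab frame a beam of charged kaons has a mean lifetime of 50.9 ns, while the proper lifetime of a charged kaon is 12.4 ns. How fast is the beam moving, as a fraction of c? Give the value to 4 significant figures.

β ≈ 0.9699

γ = Δt/τ₀ = 50.9/12.4 = 4.10484
β = √(1 − 1/γ²) = √(1 − 1/4.10484²) = 0.9699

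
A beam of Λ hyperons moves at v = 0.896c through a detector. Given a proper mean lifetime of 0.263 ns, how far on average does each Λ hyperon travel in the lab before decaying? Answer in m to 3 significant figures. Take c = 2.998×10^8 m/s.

d ≈ 0.159 m

γ = 1/√(1 − 0.896²) = 2.2520
Dilated lifetime: Δt = γτ₀ = 2.2520 × 0.263 ns = 0.59227 ns
d = vΔt = 0.896c × 0.59227 ns = 2.6862×10^8 m/s × 5.9227×10^-10 s = 0.159 m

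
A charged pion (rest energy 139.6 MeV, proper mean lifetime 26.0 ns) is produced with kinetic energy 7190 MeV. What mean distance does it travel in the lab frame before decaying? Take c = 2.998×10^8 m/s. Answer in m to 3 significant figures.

d ≈ 409 m

γ = 1 + K/(m₀c²) = 1 + 7190/139.6 = 52.504
β = √(1 − 1/γ²) = 0.99982
Dilated lifetime: γτ₀ = 52.504 × 26.0 ns = 1365.1 ns
d = βc·γτ₀ = 0.99982 × (2.998×10^8 m/s) × 1.3651×10^-6 s = 409 m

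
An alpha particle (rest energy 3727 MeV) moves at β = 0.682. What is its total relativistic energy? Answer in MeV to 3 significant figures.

E ≈ 5100 MeV

γ = 1/√(1 − 0.682²) = 1.3673
E = γm₀c² = 1.3673 × 3727 MeV = 5100 MeV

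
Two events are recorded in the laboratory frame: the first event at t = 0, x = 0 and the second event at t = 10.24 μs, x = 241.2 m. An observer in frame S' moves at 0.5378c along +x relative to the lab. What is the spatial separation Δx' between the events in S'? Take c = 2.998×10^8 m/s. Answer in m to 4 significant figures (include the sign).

γ = 1/√(1 − 0.5378²) = 1.18614
Δx' = γ(Δx − vΔt) = 1.18614 × (241.2 m − 0.5378×(2.998×10^8 m/s)×10.24×10^-6 s)
= 1.18614 × (-1409.82 m) = -1672 m

Δx' ≈ -1672 m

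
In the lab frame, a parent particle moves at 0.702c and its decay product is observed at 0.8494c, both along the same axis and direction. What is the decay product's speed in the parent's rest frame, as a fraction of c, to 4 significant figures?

Inverse velocity addition: u' = (u − v)/(1 − uv/c²)
= (0.8494 − 0.702)/(1 − 0.8494×0.702) = 0.1474/0.403721 = 0.3651

u' ≈ 0.3651c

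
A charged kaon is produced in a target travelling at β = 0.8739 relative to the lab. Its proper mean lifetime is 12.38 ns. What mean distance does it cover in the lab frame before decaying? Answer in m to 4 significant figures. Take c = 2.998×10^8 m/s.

γ = 1/√(1 − 0.8739²) = 2.05717
Dilated lifetime: Δt = γτ₀ = 2.05717 × 12.38 ns = 25.4677 ns
d = vΔt = 0.8739c × 25.4677 ns = 2.61995×10^8 m/s × 2.54677×10^-8 s = 6.672 m

d ≈ 6.672 m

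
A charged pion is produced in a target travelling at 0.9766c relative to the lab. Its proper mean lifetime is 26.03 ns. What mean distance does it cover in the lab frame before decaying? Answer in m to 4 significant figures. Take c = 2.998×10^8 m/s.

γ = 1/√(1 − 0.9766²) = 4.64978
Dilated lifetime: Δt = γτ₀ = 4.64978 × 26.03 ns = 121.034 ns
d = vΔt = 0.9766c × 121.034 ns = 2.92785×10^8 m/s × 1.21034×10^-7 s = 35.44 m

d ≈ 35.44 m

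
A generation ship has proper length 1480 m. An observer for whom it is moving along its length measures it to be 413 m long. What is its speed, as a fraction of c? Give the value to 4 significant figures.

γ = L₀/L = 1480/413 = 3.58354
β = √(1 − 1/γ²) = 0.9603

β ≈ 0.9603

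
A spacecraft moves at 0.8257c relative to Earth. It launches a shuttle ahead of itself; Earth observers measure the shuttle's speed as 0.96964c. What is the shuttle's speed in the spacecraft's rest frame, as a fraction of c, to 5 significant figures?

u' ≈ 0.72198c

Inverse velocity addition: u' = (u − v)/(1 − uv/c²)
= (0.96964 − 0.8257)/(1 − 0.96964×0.8257) = 0.14394/0.1993683 = 0.72198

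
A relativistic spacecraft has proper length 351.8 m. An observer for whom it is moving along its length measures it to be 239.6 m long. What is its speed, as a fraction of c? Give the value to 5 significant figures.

β ≈ 0.73222

γ = L₀/L = 351.8/239.6 = 1.468280
β = √(1 − 1/γ²) = 0.73222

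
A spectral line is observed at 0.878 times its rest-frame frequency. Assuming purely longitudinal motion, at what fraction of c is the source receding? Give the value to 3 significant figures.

f_obs/f_src = √((1−β)/(1+β)) = 0.878  ⇒  (1−β)/(1+β) = 0.77088
β = |1 − D²|/(1 + D²) = |1 − 0.77088|/(1 + 0.77088) = 0.129

β ≈ 0.129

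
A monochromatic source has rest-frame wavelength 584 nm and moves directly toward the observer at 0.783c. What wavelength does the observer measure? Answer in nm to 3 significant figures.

Relativistic Doppler: λ_obs = λ_src √((1−β)/(1+β))
= 584 × √(0.21700/1.7830) = 584 × 0.34886 = 204 nm

λ_obs ≈ 204 nm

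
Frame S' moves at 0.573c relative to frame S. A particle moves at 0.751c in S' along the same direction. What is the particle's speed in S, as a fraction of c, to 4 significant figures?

Relativistic velocity addition: u = (u' + v)/(1 + u'v/c²)
= (0.751 + 0.573)/(1 + 0.751×0.573) = 1.324/1.43032 = 0.9257

u ≈ 0.9257c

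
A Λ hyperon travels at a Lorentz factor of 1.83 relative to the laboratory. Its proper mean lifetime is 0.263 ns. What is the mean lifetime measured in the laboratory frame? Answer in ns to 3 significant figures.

Δt ≈ 0.481 ns

γ = 1.83 (given)
Time dilation: Δt = γτ₀ = 1.83 × 0.263 ns = 0.481 ns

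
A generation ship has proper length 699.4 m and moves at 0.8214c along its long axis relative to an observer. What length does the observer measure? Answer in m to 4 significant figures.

γ = 1/√(1 − 0.8214²) = 1.75330
Length contraction: L = L₀/γ = 699.4/1.75330 = 398.9 m

L ≈ 398.9 m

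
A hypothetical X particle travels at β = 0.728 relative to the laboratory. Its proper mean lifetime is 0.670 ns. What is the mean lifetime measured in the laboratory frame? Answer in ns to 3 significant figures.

Δt ≈ 0.977 ns

γ = 1/√(1 − 0.728²) = 1.4586
Time dilation: Δt = γτ₀ = 1.4586 × 0.670 ns = 0.977 ns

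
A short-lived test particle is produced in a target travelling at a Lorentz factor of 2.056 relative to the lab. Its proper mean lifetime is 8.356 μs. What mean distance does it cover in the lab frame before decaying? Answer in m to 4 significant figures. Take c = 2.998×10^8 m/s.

β = √(1 − 1/γ²) = √(1 − 1/2.056²) = 0.873747
Dilated lifetime: Δt = γτ₀ = 2.056 × 8.356 μs = 17.1799 μs
d = vΔt = 0.873747c × 17.1799 μs = 2.61949×10^8 m/s × 1.71799×10^-5 s = 4500 m

d ≈ 4500 m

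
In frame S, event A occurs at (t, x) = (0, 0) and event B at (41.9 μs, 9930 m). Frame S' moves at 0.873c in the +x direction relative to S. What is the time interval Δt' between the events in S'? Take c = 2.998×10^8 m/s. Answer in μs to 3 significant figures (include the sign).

γ = 1/√(1 − 0.873²) = 2.0504
Δt' = γ(Δt − vΔx/c²) = 2.0504 × (41.9 μs − 0.873×9930 m / (2.998×10^8 m/s))
= 2.0504 × (12.984 μs) = 26.6 μs

Δt' ≈ 26.6 μs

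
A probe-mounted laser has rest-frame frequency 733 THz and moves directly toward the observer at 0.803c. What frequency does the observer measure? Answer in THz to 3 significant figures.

Relativistic Doppler: f_obs = f_src √((1+β)/(1−β))
= 733 × √(1.8030/0.19700) = 733 × 3.0253 = 2220 THz

f_obs ≈ 2220 THz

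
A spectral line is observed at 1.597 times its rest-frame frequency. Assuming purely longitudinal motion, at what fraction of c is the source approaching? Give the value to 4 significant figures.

β ≈ 0.4367

f_obs/f_src = √((1+β)/(1−β)) = 1.597  ⇒  (1+β)/(1−β) = 2.55041
β = |1 − D²|/(1 + D²) = |1 − 2.55041|/(1 + 2.55041) = 0.4367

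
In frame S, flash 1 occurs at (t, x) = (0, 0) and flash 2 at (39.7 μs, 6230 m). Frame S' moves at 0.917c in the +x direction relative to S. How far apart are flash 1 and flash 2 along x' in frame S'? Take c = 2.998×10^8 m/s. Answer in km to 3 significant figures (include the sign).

γ = 1/√(1 − 0.917²) = 2.5070
Δx' = γ(Δx − vΔt) = 2.5070 × (6230 m − 0.917×(2.998×10^8 m/s)×39.7×10^-6 s)
= 2.5070 × (-4684.2 m) = -11.7 km

Δx' ≈ -11.7 km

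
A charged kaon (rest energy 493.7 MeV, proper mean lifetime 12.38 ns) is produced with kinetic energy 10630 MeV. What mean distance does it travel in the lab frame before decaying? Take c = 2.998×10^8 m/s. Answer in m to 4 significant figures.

γ = 1 + K/(m₀c²) = 1 + 10630/493.7 = 22.5313
β = √(1 − 1/γ²) = 0.999015
Dilated lifetime: γτ₀ = 22.5313 × 12.38 ns = 278.937 ns
d = βc·γτ₀ = 0.999015 × (2.998×10^8 m/s) × 2.78937×10^-7 s = 83.54 m

d ≈ 83.54 m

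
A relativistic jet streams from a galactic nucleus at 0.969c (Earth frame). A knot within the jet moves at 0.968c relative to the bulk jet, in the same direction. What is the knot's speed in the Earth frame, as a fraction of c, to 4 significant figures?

Relativistic velocity addition: u = (u' + v)/(1 + u'v/c²)
= (0.968 + 0.969)/(1 + 0.968×0.969) = 1.937/1.93799 = 0.9995

u ≈ 0.9995c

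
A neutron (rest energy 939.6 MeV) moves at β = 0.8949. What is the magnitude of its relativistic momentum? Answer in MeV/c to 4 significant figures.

p ≈ 1884 MeV/c

γ = 1/√(1 − 0.8949²) = 2.24081
p = γβm₀c = 2.24081 × 0.8949 × 939.6 MeV/c = 1884 MeV/c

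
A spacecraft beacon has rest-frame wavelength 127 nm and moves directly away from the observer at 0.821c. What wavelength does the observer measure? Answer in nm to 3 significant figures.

Relativistic Doppler: λ_obs = λ_src √((1+β)/(1−β))
= 127 × √(1.8210/0.17900) = 127 × 3.1895 = 405 nm

λ_obs ≈ 405 nm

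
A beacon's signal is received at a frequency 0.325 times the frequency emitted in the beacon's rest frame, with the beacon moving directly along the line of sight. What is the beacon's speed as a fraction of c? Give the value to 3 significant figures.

β ≈ 0.809

f_obs/f_src = √((1−β)/(1+β)) = 0.325  ⇒  (1−β)/(1+β) = 0.10563
β = |1 − D²|/(1 + D²) = |1 − 0.10563|/(1 + 0.10563) = 0.809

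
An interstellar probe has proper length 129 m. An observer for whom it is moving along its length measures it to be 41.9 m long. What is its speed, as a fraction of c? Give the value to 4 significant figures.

β ≈ 0.9458

γ = L₀/L = 129/41.9 = 3.07876
β = √(1 − 1/γ²) = 0.9458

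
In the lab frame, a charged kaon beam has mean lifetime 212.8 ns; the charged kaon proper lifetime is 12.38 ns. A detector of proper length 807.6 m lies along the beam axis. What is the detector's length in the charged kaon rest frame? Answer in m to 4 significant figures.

Time dilation ⇒ γ = Δt/τ₀ = 212.8/12.38 = 17.1890
Length contraction: L = L₀/γ = 807.6/17.1890 = 46.98 m

L ≈ 46.98 m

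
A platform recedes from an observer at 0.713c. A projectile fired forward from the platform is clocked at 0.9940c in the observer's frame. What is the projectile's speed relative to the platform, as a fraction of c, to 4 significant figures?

Inverse velocity addition: u' = (u − v)/(1 − uv/c²)
= (0.9940 − 0.713)/(1 − 0.9940×0.713) = 0.2810/0.291278 = 0.9647

u' ≈ 0.9647c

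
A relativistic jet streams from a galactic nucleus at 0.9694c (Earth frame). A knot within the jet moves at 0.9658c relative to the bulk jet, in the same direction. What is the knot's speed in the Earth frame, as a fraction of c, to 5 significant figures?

Relativistic velocity addition: u = (u' + v)/(1 + u'v/c²)
= (0.9658 + 0.9694)/(1 + 0.9658×0.9694) = 1.9352/1.936247 = 0.99946

u ≈ 0.99946c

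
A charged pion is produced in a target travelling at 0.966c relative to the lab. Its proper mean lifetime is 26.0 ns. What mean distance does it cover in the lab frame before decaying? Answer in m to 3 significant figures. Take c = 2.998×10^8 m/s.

d ≈ 29.1 m

γ = 1/√(1 − 0.966²) = 3.8678
Dilated lifetime: Δt = γτ₀ = 3.8678 × 26.0 ns = 100.56 ns
d = vΔt = 0.966c × 100.56 ns = 2.8961×10^8 m/s × 1.0056×10^-7 s = 29.1 m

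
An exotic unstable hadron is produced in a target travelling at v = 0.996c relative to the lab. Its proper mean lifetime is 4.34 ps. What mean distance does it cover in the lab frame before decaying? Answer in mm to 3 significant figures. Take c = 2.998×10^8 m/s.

γ = 1/√(1 − 0.996²) = 11.192
Dilated lifetime: Δt = γτ₀ = 11.192 × 4.34 ps = 48.571 ps
d = vΔt = 0.996c × 48.571 ps = 2.9860×10^8 m/s × 4.8571×10^-11 s = 14.5 mm

d ≈ 14.5 mm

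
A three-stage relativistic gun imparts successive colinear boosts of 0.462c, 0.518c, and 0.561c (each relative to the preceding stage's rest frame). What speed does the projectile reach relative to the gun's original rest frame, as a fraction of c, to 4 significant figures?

u ≈ 0.9364c

Compose boost 2: (0.518 + 0.462)/(1 + 0.518×0.462) = 0.9800/1.23932 = 0.790759
Compose boost 3: (0.561 + 0.790759)/(1 + 0.561×0.790759) = 1.35176/1.44362 = 0.9364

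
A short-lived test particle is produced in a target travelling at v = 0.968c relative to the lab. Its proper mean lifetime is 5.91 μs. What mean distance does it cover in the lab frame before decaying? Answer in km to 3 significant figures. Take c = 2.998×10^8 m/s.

γ = 1/√(1 − 0.968²) = 3.9849
Dilated lifetime: Δt = γτ₀ = 3.9849 × 5.91 μs = 23.550 μs
d = vΔt = 0.968c × 23.550 μs = 2.9021×10^8 m/s × 2.3550×10^-5 s = 6.83 km

d ≈ 6.83 km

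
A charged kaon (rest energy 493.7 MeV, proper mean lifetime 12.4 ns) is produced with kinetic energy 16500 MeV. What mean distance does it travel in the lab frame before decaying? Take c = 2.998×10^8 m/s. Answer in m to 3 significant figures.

d ≈ 128 m

γ = 1 + K/(m₀c²) = 1 + 16500/493.7 = 34.421
β = √(1 − 1/γ²) = 0.99958
Dilated lifetime: γτ₀ = 34.421 × 12.4 ns = 426.82 ns
d = βc·γτ₀ = 0.99958 × (2.998×10^8 m/s) × 4.2682×10^-7 s = 128 m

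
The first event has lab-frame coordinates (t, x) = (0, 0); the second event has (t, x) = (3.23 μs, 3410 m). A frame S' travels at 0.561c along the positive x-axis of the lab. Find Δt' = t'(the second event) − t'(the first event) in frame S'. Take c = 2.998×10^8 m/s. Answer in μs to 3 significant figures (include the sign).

γ = 1/√(1 − 0.561²) = 1.2080
Δt' = γ(Δt − vΔx/c²) = 1.2080 × (3.23 μs − 0.561×3410 m / (2.998×10^8 m/s))
= 1.2080 × (-3.1510 μs) = -3.81 μs

Δt' ≈ -3.81 μs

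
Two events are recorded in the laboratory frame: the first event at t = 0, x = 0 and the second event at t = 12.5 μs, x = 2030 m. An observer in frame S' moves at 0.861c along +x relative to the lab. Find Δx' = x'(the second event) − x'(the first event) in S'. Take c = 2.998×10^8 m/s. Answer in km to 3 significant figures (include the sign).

Δx' ≈ -2.35 km

γ = 1/√(1 − 0.861²) = 1.9662
Δx' = γ(Δx − vΔt) = 1.9662 × (2030 m − 0.861×(2.998×10^8 m/s)×12.5×10^-6 s)
= 1.9662 × (-1196.6 m) = -2.35 km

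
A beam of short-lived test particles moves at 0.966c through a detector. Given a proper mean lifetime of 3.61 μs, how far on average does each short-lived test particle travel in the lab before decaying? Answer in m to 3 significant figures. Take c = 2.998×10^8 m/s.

γ = 1/√(1 − 0.966²) = 3.8678
Dilated lifetime: Δt = γτ₀ = 3.8678 × 3.61 μs = 13.963 μs
d = vΔt = 0.966c × 13.963 μs = 2.8961×10^8 m/s × 1.3963×10^-5 s = 4040 m

d ≈ 4040 m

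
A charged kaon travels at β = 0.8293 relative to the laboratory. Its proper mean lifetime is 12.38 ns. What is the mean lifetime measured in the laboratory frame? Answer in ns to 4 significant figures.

γ = 1/√(1 − 0.8293²) = 1.78954
Time dilation: Δt = γτ₀ = 1.78954 × 12.38 ns = 22.15 ns

Δt ≈ 22.15 ns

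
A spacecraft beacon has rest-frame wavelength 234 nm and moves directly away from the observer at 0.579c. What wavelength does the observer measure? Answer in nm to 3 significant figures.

Relativistic Doppler: λ_obs = λ_src √((1+β)/(1−β))
= 234 × √(1.5790/0.42100) = 234 × 1.9366 = 453 nm

λ_obs ≈ 453 nm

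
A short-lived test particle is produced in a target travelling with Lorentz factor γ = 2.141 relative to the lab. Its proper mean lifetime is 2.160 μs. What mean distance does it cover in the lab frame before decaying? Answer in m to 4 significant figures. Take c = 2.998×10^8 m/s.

d ≈ 1226 m

β = √(1 − 1/γ²) = √(1 − 1/2.141²) = 0.884220
Dilated lifetime: Δt = γτ₀ = 2.141 × 2.160 μs = 4.62456 μs
d = vΔt = 0.884220c × 4.62456 μs = 2.65089×10^8 m/s × 4.62456×10^-6 s = 1226 m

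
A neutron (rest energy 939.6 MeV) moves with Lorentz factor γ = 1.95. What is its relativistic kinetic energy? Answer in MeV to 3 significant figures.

γ = 1.95 (given)
K = (γ − 1)m₀c² = (1.95 − 1) × 939.6 MeV = 0.95000 × 939.6 MeV = 893 MeV

K ≈ 893 MeV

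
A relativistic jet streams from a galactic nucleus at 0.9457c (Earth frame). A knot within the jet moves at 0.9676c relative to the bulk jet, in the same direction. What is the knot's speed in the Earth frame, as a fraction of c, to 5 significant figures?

Relativistic velocity addition: u = (u' + v)/(1 + u'v/c²)
= (0.9676 + 0.9457)/(1 + 0.9676×0.9457) = 1.9133/1.915059 = 0.99908

u ≈ 0.99908c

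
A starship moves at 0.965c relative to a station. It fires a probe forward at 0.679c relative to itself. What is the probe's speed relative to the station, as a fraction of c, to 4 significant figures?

Relativistic velocity addition: u = (u' + v)/(1 + u'v/c²)
= (0.679 + 0.965)/(1 + 0.679×0.965) = 1.644/1.65524 = 0.9932

u ≈ 0.9932c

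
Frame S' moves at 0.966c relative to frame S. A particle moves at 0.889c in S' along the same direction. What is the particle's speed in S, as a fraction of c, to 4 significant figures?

u ≈ 0.9980c

Relativistic velocity addition: u = (u' + v)/(1 + u'v/c²)
= (0.889 + 0.966)/(1 + 0.889×0.966) = 1.855/1.85877 = 0.9980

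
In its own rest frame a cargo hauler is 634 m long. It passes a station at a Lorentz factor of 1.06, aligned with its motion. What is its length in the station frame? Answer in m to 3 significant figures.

L ≈ 598 m

γ = 1.06 (given)
Length contraction: L = L₀/γ = 634/1.06 = 598 m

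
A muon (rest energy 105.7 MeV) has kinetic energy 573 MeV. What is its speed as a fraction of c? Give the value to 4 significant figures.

β ≈ 0.9878

γ = 1 + K/(m₀c²) = 1 + 573/105.7 = 6.42100
β = √(1 − 1/γ²) = 0.9878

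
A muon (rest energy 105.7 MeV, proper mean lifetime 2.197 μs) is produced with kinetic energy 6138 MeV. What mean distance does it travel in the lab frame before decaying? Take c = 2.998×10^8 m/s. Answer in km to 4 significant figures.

γ = 1 + K/(m₀c²) = 1 + 6138/105.7 = 59.0700
β = √(1 − 1/γ²) = 0.999857
Dilated lifetime: γτ₀ = 59.0700 × 2.197 μs = 129.777 μs
d = βc·γτ₀ = 0.999857 × (2.998×10^8 m/s) × 0.000129777 s = 38.90 km

d ≈ 38.90 km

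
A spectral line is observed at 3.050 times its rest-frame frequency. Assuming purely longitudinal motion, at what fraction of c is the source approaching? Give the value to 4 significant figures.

f_obs/f_src = √((1+β)/(1−β)) = 3.050  ⇒  (1+β)/(1−β) = 9.30250
β = |1 − D²|/(1 + D²) = |1 − 9.30250|/(1 + 9.30250) = 0.8059

β ≈ 0.8059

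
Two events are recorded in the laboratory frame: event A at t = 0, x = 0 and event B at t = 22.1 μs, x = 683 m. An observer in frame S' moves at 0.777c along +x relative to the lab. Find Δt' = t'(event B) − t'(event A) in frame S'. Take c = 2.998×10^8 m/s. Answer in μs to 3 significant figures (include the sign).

γ = 1/√(1 − 0.777²) = 1.5886
Δt' = γ(Δt − vΔx/c²) = 1.5886 × (22.1 μs − 0.777×683 m / (2.998×10^8 m/s))
= 1.5886 × (20.330 μs) = 32.3 μs

Δt' ≈ 32.3 μs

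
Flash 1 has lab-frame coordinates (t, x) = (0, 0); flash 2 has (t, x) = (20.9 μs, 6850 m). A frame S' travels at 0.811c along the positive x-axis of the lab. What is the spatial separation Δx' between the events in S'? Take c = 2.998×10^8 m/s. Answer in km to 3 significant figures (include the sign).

γ = 1/√(1 − 0.811²) = 1.7093
Δx' = γ(Δx − vΔt) = 1.7093 × (6850 m − 0.811×(2.998×10^8 m/s)×20.9×10^-6 s)
= 1.7093 × (1768.4 m) = 3.02 km

Δx' ≈ 3.02 km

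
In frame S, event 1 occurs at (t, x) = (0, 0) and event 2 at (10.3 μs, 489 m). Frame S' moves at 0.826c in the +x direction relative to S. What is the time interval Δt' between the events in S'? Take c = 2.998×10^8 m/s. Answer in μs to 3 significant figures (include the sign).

γ = 1/√(1 − 0.826²) = 1.7741
Δt' = γ(Δt − vΔx/c²) = 1.7741 × (10.3 μs − 0.826×489 m / (2.998×10^8 m/s))
= 1.7741 × (8.9527 μs) = 15.9 μs

Δt' ≈ 15.9 μs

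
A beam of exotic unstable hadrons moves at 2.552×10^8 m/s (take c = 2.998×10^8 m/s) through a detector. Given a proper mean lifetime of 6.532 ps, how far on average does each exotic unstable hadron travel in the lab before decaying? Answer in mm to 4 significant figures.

d ≈ 3.176 mm

β = v/c = 2.552×10^8 / 2.998×10^8 = 0.851234
γ = 1/√(1 − 0.851234²) = 1.90554
Dilated lifetime: Δt = γτ₀ = 1.90554 × 6.532 ps = 12.4470 ps
d = vΔt = 0.851234c × 12.4470 ps = 2.55200×10^8 m/s × 1.24470×10^-11 s = 3.176 mm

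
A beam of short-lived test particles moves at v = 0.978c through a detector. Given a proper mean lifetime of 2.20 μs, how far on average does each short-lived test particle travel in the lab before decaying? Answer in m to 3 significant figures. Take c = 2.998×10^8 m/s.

d ≈ 3090 m

γ = 1/√(1 − 0.978²) = 4.7938
Dilated lifetime: Δt = γτ₀ = 4.7938 × 2.20 μs = 10.546 μs
d = vΔt = 0.978c × 10.546 μs = 2.9320×10^8 m/s × 1.0546×10^-5 s = 3090 m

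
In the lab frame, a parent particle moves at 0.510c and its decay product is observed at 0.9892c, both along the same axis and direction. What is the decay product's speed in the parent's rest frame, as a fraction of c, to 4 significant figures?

u' ≈ 0.9671c

Inverse velocity addition: u' = (u − v)/(1 − uv/c²)
= (0.9892 − 0.510)/(1 − 0.9892×0.510) = 0.4792/0.495508 = 0.9671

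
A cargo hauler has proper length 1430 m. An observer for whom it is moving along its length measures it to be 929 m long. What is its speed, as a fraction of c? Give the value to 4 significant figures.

γ = L₀/L = 1430/929 = 1.53929
β = √(1 − 1/γ²) = 0.7602

β ≈ 0.7602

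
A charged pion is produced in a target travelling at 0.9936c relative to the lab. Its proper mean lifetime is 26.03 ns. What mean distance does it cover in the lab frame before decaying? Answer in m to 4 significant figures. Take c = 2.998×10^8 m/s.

γ = 1/√(1 − 0.9936²) = 8.85301
Dilated lifetime: Δt = γτ₀ = 8.85301 × 26.03 ns = 230.444 ns
d = vΔt = 0.9936c × 230.444 ns = 2.97881×10^8 m/s × 2.30444×10^-7 s = 68.64 m

d ≈ 68.64 m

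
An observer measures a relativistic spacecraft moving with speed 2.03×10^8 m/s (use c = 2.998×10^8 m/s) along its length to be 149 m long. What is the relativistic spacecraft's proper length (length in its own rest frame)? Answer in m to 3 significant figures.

β = v/c = 2.03×10^8 / 2.998×10^8 = 0.67712
γ = 1/√(1 − 0.67712²) = 1.3589
L₀ = γL = 1.3589 × 149 = 202 m

L₀ ≈ 202 m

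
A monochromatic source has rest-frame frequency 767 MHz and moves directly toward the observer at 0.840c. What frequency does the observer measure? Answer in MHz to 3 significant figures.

f_obs ≈ 2600 MHz

Relativistic Doppler: f_obs = f_src √((1+β)/(1−β))
= 767 × √(1.8400/0.16000) = 767 × 3.3912 = 2600 MHz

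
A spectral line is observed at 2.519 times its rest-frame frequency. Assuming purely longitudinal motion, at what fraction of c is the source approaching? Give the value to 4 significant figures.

β ≈ 0.7277

f_obs/f_src = √((1+β)/(1−β)) = 2.519  ⇒  (1+β)/(1−β) = 6.34536
β = |1 − D²|/(1 + D²) = |1 − 6.34536|/(1 + 6.34536) = 0.7277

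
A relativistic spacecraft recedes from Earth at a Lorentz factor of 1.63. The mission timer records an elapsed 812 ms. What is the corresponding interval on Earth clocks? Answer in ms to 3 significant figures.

Δt ≈ 1320 ms

γ = 1.63 (given)
Time dilation: Δt = γτ₀ = 1.63 × 812 ms = 1320 ms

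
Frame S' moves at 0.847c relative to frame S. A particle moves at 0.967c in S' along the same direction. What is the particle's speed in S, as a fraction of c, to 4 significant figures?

u ≈ 0.9972c

Relativistic velocity addition: u = (u' + v)/(1 + u'v/c²)
= (0.967 + 0.847)/(1 + 0.967×0.847) = 1.814/1.81905 = 0.9972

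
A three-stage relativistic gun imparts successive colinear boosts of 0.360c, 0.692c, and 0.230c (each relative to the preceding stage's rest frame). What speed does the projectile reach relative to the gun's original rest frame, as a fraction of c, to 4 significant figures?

u ≈ 0.8982c

Compose boost 2: (0.692 + 0.360)/(1 + 0.692×0.360) = 1.052/1.24912 = 0.842193
Compose boost 3: (0.230 + 0.842193)/(1 + 0.230×0.842193) = 1.07219/1.19370 = 0.8982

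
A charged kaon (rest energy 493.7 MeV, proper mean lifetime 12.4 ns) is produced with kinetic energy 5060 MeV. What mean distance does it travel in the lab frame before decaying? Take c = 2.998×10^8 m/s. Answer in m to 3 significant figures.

d ≈ 41.7 m

γ = 1 + K/(m₀c²) = 1 + 5060/493.7 = 11.249
β = √(1 − 1/γ²) = 0.99604
Dilated lifetime: γτ₀ = 11.249 × 12.4 ns = 139.49 ns
d = βc·γτ₀ = 0.99604 × (2.998×10^8 m/s) × 1.3949×10^-7 s = 41.7 m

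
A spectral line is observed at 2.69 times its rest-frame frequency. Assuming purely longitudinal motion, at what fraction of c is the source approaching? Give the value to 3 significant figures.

β ≈ 0.757

f_obs/f_src = √((1+β)/(1−β)) = 2.69  ⇒  (1+β)/(1−β) = 7.2361
β = |1 − D²|/(1 + D²) = |1 − 7.2361|/(1 + 7.2361) = 0.757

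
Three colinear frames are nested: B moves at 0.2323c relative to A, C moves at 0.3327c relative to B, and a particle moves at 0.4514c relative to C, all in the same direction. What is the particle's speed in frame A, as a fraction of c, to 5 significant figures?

u ≈ 0.78906c

Compose boost 2: (0.3327 + 0.2323)/(1 + 0.3327×0.2323) = 0.56500/1.077286 = 0.5244660
Compose boost 3: (0.4514 + 0.5244660)/(1 + 0.4514×0.5244660) = 0.9758660/1.236744 = 0.78906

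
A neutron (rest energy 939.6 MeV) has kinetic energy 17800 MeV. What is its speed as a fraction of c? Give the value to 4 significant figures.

γ = 1 + K/(m₀c²) = 1 + 17800/939.6 = 19.9442
β = √(1 − 1/γ²) = 0.9987

β ≈ 0.9987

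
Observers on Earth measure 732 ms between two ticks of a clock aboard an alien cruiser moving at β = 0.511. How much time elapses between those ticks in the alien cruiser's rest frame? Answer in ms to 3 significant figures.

γ = 1/√(1 − 0.511²) = 1.1634
Proper time: τ₀ = Δt/γ = 732/1.1634 = 629 ms

τ₀ ≈ 629 ms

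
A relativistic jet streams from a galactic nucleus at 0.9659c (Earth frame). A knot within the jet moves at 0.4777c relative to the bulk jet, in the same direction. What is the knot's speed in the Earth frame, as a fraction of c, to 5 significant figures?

Relativistic velocity addition: u = (u' + v)/(1 + u'v/c²)
= (0.4777 + 0.9659)/(1 + 0.4777×0.9659) = 1.4436/1.461410 = 0.98781

u ≈ 0.98781c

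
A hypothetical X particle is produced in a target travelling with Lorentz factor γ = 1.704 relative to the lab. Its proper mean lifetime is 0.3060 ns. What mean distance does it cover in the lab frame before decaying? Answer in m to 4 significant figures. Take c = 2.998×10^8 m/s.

β = √(1 − 1/γ²) = √(1 − 1/1.704²) = 0.809692
Dilated lifetime: Δt = γτ₀ = 1.704 × 0.3060 ns = 0.521424 ns
d = vΔt = 0.809692c × 0.521424 ns = 2.42746×10^8 m/s × 5.21424×10^-10 s = 0.1266 m

d ≈ 0.1266 m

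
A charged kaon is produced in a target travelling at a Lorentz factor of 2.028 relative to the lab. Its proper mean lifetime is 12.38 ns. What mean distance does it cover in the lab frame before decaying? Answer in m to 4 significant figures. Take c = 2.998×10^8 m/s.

β = √(1 − 1/γ²) = √(1 − 1/2.028²) = 0.869975
Dilated lifetime: Δt = γτ₀ = 2.028 × 12.38 ns = 25.1066 ns
d = vΔt = 0.869975c × 25.1066 ns = 2.60818×10^8 m/s × 2.51066×10^-8 s = 6.548 m

d ≈ 6.548 m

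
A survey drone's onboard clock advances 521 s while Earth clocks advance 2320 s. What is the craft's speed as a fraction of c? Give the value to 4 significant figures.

β ≈ 0.9745

γ = Δt/τ₀ = 2320/521 = 4.45298
β = √(1 − 1/γ²) = √(1 − 1/4.45298²) = 0.9745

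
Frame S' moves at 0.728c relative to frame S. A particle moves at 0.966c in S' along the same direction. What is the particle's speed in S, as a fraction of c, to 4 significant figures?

Relativistic velocity addition: u = (u' + v)/(1 + u'v/c²)
= (0.966 + 0.728)/(1 + 0.966×0.728) = 1.694/1.70325 = 0.9946

u ≈ 0.9946c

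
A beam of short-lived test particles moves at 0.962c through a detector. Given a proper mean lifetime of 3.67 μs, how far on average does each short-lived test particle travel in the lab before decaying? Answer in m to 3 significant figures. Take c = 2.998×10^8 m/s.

γ = 1/√(1 − 0.962²) = 3.6623
Dilated lifetime: Δt = γτ₀ = 3.6623 × 3.67 μs = 13.441 μs
d = vΔt = 0.962c × 13.441 μs = 2.8841×10^8 m/s × 1.3441×10^-5 s = 3880 m

d ≈ 3880 m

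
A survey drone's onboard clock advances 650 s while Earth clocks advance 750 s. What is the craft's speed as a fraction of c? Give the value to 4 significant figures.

γ = Δt/τ₀ = 750/650 = 1.15385
β = √(1 − 1/γ²) = √(1 − 1/1.15385²) = 0.4989

β ≈ 0.4989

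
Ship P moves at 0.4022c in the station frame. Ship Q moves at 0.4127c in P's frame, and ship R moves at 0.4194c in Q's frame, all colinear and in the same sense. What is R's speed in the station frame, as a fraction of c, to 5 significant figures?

u ≈ 0.86480c

Compose boost 2: (0.4127 + 0.4022)/(1 + 0.4127×0.4022) = 0.81490/1.165988 = 0.6988923
Compose boost 3: (0.4194 + 0.6988923)/(1 + 0.4194×0.6988923) = 1.118292/1.293115 = 0.86480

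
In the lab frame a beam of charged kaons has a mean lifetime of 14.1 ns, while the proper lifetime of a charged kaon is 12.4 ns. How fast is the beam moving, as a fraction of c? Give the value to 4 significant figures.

β ≈ 0.4760

γ = Δt/τ₀ = 14.1/12.4 = 1.13710
β = √(1 − 1/γ²) = √(1 − 1/1.13710²) = 0.4760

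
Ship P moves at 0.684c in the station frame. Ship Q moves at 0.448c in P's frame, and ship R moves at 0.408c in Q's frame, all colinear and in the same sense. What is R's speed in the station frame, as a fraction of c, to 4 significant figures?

Compose boost 2: (0.448 + 0.684)/(1 + 0.448×0.684) = 1.132/1.30643 = 0.866482
Compose boost 3: (0.408 + 0.866482)/(1 + 0.408×0.866482) = 1.27448/1.35352 = 0.9416

u ≈ 0.9416c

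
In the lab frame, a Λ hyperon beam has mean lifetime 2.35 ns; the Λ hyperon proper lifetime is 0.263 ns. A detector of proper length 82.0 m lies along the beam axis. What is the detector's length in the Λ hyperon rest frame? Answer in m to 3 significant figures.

Time dilation ⇒ γ = Δt/τ₀ = 2.35/0.263 = 8.9354
Length contraction: L = L₀/γ = 82.0/8.9354 = 9.18 m

L ≈ 9.18 m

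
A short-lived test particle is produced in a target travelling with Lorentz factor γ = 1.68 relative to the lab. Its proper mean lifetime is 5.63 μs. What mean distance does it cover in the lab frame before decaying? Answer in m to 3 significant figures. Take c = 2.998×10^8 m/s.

d ≈ 2280 m

β = √(1 − 1/γ²) = √(1 − 1/1.68²) = 0.80355
Dilated lifetime: Δt = γτ₀ = 1.68 × 5.63 μs = 9.4584 μs
d = vΔt = 0.80355c × 9.4584 μs = 2.4090×10^8 m/s × 9.4584×10^-6 s = 2280 m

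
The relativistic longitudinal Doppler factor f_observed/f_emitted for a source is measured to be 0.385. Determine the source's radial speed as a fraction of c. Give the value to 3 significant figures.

f_obs/f_src = √((1−β)/(1+β)) = 0.385  ⇒  (1−β)/(1+β) = 0.14822
β = |1 − D²|/(1 + D²) = |1 − 0.14822|/(1 + 0.14822) = 0.742

β ≈ 0.742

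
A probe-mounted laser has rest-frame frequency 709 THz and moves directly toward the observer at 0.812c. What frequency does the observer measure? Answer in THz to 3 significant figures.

Relativistic Doppler: f_obs = f_src √((1+β)/(1−β))
= 709 × √(1.8120/0.18800) = 709 × 3.1046 = 2200 THz

f_obs ≈ 2200 THz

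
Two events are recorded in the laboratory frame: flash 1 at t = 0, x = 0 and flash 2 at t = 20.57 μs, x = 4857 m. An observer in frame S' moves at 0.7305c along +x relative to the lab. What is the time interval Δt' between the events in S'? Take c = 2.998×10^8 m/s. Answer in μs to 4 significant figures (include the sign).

Δt' ≈ 12.79 μs

γ = 1/√(1 − 0.7305²) = 1.46432
Δt' = γ(Δt − vΔx/c²) = 1.46432 × (20.57 μs − 0.7305×4857 m / (2.998×10^8 m/s))
= 1.46432 × (8.73532 μs) = 12.79 μs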